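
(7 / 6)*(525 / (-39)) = -1225 / 78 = -15.71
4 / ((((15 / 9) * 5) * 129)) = 4 / 1075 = 0.00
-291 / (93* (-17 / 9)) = 1.66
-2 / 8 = -1 / 4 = -0.25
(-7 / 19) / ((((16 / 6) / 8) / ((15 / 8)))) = -315 / 152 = -2.07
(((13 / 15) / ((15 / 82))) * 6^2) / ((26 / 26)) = 4264 / 25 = 170.56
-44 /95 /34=-22 /1615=-0.01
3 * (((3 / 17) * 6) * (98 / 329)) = 756 / 799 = 0.95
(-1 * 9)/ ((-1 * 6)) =3/ 2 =1.50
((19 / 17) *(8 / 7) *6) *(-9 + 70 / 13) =-42864 / 1547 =-27.71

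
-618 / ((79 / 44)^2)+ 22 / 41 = -48917066 / 255881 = -191.17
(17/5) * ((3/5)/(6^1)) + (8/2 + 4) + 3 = 567/50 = 11.34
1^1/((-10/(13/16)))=-13/160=-0.08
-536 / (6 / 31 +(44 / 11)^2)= -8308 / 251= -33.10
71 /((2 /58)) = 2059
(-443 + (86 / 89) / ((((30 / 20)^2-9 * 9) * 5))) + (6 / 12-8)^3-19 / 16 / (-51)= -32974813843 / 38127600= -864.85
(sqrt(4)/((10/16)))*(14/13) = 224/65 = 3.45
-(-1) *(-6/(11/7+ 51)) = -21/184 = -0.11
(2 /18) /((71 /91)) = 91 /639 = 0.14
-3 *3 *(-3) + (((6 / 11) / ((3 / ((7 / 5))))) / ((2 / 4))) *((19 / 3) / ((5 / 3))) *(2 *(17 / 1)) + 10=28263 / 275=102.77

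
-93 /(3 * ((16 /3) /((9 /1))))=-837 /16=-52.31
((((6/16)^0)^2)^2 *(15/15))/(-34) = -0.03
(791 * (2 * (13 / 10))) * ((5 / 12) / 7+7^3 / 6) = 7061483 / 60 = 117691.38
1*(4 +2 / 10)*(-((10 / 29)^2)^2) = -42000 / 707281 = -0.06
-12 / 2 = -6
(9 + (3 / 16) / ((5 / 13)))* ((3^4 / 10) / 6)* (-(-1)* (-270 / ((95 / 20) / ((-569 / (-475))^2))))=-179140522671 / 171475000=-1044.70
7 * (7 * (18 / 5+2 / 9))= 8428 / 45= 187.29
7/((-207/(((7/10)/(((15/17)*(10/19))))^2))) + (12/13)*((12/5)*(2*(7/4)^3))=143311821989/6054750000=23.67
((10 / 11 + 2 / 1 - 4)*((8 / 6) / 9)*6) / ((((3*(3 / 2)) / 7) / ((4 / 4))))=-448 / 297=-1.51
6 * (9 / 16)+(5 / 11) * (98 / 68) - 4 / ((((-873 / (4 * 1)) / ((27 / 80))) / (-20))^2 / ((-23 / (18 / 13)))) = 57621469 / 14075864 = 4.09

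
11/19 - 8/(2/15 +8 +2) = -4/19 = -0.21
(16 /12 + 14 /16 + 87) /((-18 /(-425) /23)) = 20928275 /432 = 48445.08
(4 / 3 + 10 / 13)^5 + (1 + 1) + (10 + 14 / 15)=24371490362 / 451120995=54.02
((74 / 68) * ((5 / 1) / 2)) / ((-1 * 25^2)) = -37 / 8500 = -0.00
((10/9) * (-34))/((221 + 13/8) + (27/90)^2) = -68000/400887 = -0.17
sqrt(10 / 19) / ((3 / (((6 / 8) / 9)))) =sqrt(190) / 684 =0.02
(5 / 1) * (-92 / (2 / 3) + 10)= -640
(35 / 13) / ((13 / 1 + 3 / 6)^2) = 0.01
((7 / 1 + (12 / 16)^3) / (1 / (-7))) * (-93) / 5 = 61845 / 64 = 966.33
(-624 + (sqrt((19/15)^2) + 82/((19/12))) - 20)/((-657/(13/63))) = 2189447/11796435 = 0.19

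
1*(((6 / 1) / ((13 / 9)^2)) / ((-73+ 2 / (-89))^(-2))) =20527182486 / 1338649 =15334.25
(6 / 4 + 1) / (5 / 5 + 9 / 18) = 5 / 3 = 1.67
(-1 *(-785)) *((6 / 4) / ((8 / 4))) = 2355 / 4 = 588.75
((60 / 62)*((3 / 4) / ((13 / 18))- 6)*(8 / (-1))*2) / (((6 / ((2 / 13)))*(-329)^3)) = -10320 / 186567543071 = -0.00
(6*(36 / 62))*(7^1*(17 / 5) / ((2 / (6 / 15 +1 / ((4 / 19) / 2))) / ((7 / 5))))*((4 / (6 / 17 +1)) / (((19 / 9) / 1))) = 804.72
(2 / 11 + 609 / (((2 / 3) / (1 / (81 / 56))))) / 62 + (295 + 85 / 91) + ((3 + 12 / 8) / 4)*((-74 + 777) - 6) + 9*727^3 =7726345892003119 / 2234232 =3458166337.25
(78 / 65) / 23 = 6 / 115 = 0.05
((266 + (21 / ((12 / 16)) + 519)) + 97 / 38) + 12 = 31447 / 38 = 827.55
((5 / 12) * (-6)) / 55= -1 / 22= -0.05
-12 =-12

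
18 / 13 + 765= 9963 / 13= 766.38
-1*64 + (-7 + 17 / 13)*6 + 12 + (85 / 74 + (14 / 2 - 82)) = -153925 / 962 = -160.01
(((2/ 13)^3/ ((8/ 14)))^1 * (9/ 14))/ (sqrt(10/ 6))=9 * sqrt(15)/ 10985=0.00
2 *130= 260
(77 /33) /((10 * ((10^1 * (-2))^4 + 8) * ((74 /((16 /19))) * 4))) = 7 /1687284360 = 0.00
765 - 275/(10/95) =-3695/2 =-1847.50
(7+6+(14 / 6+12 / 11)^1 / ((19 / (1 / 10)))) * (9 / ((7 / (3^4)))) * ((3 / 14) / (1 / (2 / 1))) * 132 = 357019002 / 4655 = 76695.81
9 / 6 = 3 / 2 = 1.50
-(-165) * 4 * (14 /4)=2310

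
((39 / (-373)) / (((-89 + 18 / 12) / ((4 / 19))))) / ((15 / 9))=936 / 6201125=0.00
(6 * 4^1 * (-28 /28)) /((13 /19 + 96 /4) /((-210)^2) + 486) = -2872800 /58174267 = -0.05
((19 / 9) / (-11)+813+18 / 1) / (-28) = -5875 / 198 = -29.67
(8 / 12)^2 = 4 / 9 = 0.44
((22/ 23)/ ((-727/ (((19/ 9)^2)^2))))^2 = 8220044511844/ 12035511973403361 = 0.00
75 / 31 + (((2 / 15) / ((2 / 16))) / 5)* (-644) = -313799 / 2325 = -134.97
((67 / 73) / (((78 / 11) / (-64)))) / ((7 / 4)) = -94336 / 19929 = -4.73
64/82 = 32/41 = 0.78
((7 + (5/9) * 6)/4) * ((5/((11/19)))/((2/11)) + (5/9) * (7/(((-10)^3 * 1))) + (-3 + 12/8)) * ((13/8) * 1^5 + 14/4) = 105229903/172800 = 608.97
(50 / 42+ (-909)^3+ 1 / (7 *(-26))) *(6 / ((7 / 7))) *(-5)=22532682834.45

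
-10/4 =-5/2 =-2.50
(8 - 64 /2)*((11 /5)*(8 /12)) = -176 /5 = -35.20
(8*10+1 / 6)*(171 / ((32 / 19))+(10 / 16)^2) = 3137563 / 384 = 8170.74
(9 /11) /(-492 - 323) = -9 /8965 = -0.00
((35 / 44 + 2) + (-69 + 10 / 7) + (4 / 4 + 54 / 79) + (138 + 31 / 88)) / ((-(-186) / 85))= 103769275 / 3017168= 34.39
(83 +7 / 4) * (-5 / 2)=-1695 / 8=-211.88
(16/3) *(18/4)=24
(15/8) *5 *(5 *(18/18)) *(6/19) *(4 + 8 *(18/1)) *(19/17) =41625/17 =2448.53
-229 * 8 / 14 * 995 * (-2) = 1822840 / 7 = 260405.71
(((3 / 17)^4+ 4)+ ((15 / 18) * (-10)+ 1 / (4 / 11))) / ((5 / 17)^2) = -1585927 / 86700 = -18.29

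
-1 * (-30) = 30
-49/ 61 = -0.80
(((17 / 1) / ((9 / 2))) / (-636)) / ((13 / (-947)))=0.43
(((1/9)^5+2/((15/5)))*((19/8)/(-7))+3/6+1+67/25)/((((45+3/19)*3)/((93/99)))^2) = 113393010202583/596465800701170400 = 0.00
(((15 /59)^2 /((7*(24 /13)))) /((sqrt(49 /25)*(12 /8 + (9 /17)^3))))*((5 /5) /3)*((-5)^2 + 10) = 0.03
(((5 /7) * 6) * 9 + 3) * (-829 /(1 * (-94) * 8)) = 241239 /5264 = 45.83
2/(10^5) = 1/50000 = 0.00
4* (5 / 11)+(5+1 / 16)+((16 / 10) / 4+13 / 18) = 63383 / 7920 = 8.00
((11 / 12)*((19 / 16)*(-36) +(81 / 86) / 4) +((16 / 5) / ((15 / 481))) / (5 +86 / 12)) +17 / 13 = -954230629 / 32645600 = -29.23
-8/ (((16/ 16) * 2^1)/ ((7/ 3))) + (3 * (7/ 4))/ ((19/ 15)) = -1183/ 228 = -5.19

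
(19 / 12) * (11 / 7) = 209 / 84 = 2.49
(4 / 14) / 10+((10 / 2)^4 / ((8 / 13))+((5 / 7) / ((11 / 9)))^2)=240953401 / 237160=1016.00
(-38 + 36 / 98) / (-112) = 461 / 1372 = 0.34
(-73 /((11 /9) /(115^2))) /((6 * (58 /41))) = -118747275 /1276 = -93062.13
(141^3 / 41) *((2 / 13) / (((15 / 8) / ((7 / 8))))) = 13081698 / 2665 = 4908.70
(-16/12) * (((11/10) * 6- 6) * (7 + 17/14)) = -46/7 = -6.57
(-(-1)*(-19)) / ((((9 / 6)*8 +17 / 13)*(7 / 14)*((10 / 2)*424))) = -247 / 183380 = -0.00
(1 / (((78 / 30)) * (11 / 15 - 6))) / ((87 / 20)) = -500 / 29783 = -0.02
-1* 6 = -6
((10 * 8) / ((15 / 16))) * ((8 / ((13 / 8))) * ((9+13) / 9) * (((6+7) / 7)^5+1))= 139889868800 / 5899257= 23713.13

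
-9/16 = -0.56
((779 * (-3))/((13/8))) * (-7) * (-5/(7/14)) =-1308720/13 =-100670.77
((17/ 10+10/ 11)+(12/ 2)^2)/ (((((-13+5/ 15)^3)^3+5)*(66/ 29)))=-808072443/ 399822964817927860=-0.00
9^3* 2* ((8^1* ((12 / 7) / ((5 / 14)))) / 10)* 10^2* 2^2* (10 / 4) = 5598720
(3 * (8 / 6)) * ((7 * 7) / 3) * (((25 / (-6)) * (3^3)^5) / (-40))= 390609135 / 4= 97652283.75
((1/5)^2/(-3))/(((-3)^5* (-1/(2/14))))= -1/127575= -0.00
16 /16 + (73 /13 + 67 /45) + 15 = 13516 /585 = 23.10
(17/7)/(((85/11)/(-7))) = -11/5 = -2.20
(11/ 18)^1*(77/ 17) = 847/ 306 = 2.77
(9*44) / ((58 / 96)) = 19008 / 29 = 655.45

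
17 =17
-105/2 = -52.50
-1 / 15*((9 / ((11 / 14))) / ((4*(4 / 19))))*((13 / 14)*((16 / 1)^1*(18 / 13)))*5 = -1026 / 11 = -93.27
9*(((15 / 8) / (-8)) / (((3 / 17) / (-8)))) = 95.62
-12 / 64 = -3 / 16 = -0.19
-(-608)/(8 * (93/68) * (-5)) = -5168/465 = -11.11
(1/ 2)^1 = 1/ 2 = 0.50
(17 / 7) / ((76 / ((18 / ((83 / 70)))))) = 765 / 1577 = 0.49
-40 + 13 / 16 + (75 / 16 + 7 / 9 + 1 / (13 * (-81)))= -71021 / 2106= -33.72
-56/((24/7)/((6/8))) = -49/4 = -12.25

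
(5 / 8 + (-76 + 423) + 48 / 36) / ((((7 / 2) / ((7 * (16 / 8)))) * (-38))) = -8375 / 228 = -36.73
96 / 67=1.43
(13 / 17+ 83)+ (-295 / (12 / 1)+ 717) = 158341 / 204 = 776.18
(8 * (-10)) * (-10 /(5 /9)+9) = 720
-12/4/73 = -3/73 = -0.04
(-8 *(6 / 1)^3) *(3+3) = -10368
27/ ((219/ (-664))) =-5976/ 73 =-81.86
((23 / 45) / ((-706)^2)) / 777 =23 / 17427814740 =0.00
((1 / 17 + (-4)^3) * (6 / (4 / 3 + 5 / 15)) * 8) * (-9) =1408752 / 85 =16573.55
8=8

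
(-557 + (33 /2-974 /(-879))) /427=-948251 /750666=-1.26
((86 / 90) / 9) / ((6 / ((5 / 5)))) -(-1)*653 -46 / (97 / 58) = 147439561 / 235710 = 625.51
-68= -68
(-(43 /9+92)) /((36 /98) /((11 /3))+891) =-469469 /4322727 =-0.11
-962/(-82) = 481/41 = 11.73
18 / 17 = 1.06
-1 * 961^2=-923521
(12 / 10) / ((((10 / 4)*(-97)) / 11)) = -132 / 2425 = -0.05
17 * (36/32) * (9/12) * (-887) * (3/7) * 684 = -208859229/56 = -3729629.09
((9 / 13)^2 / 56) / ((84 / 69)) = 1863 / 264992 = 0.01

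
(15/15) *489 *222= 108558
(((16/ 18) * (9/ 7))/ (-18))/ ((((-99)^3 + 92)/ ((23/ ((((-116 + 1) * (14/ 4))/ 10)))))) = -0.00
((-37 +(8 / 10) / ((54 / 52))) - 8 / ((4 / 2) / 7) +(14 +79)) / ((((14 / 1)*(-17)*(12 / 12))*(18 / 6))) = -1942 / 48195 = -0.04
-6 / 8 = -3 / 4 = -0.75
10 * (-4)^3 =-640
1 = 1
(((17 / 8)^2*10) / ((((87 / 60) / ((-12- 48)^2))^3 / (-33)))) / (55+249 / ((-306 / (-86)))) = -14183044920000000000 / 77727743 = -182470818945.56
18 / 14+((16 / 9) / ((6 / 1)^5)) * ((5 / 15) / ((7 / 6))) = 2812 / 2187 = 1.29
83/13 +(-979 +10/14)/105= -28019/9555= -2.93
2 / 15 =0.13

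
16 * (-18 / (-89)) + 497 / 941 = 315241 / 83749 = 3.76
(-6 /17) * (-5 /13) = 30 /221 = 0.14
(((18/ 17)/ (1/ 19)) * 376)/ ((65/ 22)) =2829024/ 1105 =2560.20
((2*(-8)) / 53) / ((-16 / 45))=0.85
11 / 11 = 1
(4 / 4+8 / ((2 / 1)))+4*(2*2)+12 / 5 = 117 / 5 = 23.40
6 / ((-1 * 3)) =-2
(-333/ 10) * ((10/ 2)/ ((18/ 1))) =-37/ 4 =-9.25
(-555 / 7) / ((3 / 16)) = -2960 / 7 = -422.86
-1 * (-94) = 94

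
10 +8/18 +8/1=166/9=18.44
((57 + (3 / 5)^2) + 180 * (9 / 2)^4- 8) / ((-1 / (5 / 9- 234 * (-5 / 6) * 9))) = -1166997638 / 9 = -129666404.22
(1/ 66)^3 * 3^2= 1/ 31944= 0.00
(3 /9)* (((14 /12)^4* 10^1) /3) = 12005 /5832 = 2.06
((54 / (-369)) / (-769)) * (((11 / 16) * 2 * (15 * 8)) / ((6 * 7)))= 165 / 220703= 0.00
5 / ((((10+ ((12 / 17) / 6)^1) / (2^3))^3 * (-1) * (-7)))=196520 / 556549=0.35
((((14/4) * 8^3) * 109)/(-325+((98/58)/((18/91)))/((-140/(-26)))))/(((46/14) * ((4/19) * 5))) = -6780420864/38829037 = -174.62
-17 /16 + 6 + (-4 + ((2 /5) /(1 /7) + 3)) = 539 /80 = 6.74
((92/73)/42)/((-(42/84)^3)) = -368/1533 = -0.24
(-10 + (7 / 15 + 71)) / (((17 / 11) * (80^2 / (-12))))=-5071 / 68000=-0.07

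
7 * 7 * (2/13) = 98/13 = 7.54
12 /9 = 1.33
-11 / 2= -5.50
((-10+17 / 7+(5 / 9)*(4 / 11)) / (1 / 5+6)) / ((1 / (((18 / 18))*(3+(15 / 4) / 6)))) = -740515 / 171864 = -4.31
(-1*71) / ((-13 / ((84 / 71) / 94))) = 42 / 611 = 0.07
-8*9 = -72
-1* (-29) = 29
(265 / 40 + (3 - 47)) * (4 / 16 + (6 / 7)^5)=-14325389 / 537824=-26.64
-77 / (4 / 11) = -847 / 4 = -211.75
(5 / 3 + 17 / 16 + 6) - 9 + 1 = 35 / 48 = 0.73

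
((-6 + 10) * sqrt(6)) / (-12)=-sqrt(6) / 3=-0.82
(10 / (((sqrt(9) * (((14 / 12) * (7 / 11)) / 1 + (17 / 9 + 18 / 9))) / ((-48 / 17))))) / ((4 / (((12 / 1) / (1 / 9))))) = -855360 / 15589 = -54.87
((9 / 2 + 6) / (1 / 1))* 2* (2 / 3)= 14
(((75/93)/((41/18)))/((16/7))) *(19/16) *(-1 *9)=-269325/162688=-1.66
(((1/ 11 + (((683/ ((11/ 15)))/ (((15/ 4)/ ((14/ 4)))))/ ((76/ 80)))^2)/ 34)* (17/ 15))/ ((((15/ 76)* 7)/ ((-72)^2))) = 42131798289792/ 402325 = 104720806.04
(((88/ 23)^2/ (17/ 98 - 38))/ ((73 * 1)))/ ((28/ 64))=-157696/ 13013929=-0.01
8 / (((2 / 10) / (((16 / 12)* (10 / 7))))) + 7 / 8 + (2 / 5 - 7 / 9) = 193253 / 2520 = 76.69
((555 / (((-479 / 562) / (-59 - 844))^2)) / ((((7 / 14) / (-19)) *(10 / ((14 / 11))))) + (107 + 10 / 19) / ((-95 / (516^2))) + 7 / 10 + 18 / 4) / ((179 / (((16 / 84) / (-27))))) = 118756.22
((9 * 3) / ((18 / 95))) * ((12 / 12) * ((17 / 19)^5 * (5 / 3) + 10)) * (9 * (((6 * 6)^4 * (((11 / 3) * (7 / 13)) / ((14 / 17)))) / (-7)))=-95854520001873600 / 11859211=-8082706345.46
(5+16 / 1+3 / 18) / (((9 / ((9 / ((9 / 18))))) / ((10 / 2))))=635 / 3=211.67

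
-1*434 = -434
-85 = -85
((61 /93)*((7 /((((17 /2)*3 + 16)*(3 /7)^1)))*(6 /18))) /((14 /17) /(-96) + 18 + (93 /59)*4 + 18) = 95934944 /47155131711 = 0.00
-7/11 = -0.64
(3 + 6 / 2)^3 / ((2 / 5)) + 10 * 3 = 570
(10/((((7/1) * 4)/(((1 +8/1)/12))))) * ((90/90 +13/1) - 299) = -4275/56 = -76.34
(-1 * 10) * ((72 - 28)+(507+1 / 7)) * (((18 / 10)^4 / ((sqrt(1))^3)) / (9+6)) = -16874892 / 4375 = -3857.12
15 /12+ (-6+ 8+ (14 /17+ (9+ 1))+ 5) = 1297 /68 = 19.07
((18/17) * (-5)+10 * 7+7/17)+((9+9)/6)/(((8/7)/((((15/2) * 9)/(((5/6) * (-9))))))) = 5643/136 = 41.49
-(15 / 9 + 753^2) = -1701032 / 3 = -567010.67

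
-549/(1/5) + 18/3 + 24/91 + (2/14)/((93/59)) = -23177158/8463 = -2738.65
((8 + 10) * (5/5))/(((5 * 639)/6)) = 12/355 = 0.03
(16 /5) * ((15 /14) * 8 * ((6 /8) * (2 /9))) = 32 /7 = 4.57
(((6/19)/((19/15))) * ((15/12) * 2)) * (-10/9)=-250/361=-0.69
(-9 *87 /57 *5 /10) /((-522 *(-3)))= -0.00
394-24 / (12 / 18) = 358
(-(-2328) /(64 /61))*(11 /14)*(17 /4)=3319437 /448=7409.46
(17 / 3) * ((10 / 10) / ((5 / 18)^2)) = 1836 / 25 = 73.44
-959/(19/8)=-7672/19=-403.79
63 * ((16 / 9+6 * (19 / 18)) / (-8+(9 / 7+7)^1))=3577 / 2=1788.50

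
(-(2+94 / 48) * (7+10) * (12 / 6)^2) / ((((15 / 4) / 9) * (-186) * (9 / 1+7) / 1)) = 323 / 1488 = 0.22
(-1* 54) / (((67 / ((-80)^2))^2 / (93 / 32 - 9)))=13478400000 / 4489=3002539.54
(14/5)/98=1/35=0.03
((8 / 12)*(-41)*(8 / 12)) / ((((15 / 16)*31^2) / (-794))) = 2083456 / 129735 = 16.06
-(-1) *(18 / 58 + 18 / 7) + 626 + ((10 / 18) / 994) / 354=57756273301 / 91839636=628.88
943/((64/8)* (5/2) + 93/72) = 22632/511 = 44.29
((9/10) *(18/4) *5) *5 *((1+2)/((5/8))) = 486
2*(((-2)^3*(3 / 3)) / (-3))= 16 / 3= 5.33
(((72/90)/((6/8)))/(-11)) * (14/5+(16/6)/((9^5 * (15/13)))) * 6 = -238088896/146146275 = -1.63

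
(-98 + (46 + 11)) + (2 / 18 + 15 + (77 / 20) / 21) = -4627 / 180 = -25.71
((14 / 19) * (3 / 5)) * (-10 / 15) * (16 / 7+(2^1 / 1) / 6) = -44 / 57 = -0.77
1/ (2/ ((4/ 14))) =1/ 7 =0.14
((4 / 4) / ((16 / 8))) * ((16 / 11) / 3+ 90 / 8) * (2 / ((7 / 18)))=4647 / 154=30.18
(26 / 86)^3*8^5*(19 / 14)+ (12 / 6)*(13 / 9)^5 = 40797918852002 / 32863661901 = 1241.43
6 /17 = 0.35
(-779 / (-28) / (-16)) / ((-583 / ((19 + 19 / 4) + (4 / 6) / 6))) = 669161 / 9402624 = 0.07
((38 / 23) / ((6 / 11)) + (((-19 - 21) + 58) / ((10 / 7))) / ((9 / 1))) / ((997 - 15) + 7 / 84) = 0.00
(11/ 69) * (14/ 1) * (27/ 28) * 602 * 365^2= 3969971775/ 23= 172607468.48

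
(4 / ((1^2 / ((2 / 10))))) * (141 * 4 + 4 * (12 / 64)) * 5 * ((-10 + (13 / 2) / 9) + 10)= 3263 / 2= 1631.50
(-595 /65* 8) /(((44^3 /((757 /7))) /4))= -12869 /34606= -0.37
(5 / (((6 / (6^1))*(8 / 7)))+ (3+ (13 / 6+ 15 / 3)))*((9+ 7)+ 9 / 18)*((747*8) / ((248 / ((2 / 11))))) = 260703 / 248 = 1051.22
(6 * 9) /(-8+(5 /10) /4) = -48 /7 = -6.86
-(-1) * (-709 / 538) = -709 / 538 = -1.32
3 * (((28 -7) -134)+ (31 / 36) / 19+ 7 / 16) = -307847 / 912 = -337.55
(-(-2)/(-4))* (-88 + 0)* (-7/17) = -308/17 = -18.12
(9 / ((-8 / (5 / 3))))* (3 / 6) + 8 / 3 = 83 / 48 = 1.73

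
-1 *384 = -384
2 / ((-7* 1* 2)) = -1 / 7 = -0.14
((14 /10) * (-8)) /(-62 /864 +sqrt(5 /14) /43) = 224695296 * sqrt(70) /59858315 +9706628736 /59858315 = 193.57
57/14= 4.07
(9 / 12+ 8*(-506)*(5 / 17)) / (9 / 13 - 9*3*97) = 1051817 / 2314584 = 0.45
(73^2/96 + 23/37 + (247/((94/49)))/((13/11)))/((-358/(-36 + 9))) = 248030307/19921984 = 12.45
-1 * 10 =-10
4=4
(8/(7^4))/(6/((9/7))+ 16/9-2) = 0.00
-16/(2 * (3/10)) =-80/3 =-26.67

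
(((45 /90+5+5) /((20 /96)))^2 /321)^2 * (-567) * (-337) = 85619485437696 /7155625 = 11965339.92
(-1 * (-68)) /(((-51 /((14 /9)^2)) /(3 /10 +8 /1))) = -32536 /1215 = -26.78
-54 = -54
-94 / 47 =-2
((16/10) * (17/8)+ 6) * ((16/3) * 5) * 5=3760/3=1253.33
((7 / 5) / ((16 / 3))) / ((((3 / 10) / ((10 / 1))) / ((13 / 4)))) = 28.44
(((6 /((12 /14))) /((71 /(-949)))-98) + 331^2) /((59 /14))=108713220 /4189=25952.07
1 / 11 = 0.09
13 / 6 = 2.17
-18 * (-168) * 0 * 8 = 0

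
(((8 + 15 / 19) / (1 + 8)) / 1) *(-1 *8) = -1336 / 171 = -7.81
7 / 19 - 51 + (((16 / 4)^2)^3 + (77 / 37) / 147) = 59721983 / 14763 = 4045.38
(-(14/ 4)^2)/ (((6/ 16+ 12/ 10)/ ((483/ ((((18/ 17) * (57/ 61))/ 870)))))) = -1694613550/ 513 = -3303340.25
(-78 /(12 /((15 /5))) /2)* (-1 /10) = 39 /40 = 0.98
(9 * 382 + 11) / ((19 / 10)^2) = 344900 / 361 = 955.40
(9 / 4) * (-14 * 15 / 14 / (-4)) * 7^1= 945 / 16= 59.06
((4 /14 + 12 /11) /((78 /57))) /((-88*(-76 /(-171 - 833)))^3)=-838102303 /246257403392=-0.00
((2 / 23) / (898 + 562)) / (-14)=-1 / 235060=-0.00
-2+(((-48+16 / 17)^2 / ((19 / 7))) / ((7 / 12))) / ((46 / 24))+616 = 169703902 / 126293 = 1343.73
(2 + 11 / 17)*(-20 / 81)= -100 / 153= -0.65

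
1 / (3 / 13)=13 / 3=4.33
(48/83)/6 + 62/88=2925/3652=0.80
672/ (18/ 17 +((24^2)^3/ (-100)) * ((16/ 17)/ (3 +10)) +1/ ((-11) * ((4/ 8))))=-85800/ 17664869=-0.00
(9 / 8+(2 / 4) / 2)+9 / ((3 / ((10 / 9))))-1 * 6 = -31 / 24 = -1.29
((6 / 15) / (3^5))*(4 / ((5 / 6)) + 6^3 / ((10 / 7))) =104 / 405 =0.26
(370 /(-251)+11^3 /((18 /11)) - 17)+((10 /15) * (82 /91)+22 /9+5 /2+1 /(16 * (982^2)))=282096492425145 /352417991744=800.46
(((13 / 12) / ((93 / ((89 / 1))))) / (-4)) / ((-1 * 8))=1157 / 35712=0.03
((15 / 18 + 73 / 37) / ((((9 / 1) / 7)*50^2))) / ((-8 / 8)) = -4361 / 4995000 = -0.00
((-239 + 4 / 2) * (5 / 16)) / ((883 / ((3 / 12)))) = -1185 / 56512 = -0.02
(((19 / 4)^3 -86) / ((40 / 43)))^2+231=749.01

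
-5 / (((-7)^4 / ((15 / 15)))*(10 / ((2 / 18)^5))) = -1 / 283553298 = -0.00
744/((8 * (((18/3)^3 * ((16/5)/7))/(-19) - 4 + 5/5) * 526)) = -20615/955742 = -0.02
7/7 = 1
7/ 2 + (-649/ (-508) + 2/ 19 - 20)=-145911/ 9652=-15.12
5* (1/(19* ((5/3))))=3/19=0.16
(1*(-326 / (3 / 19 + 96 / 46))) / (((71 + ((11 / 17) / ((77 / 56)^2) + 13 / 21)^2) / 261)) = -31855823893971 / 60449491628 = -526.98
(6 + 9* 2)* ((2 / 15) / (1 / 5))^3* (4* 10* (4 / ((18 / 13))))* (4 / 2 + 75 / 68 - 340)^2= 2183260688960 / 23409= 93265867.36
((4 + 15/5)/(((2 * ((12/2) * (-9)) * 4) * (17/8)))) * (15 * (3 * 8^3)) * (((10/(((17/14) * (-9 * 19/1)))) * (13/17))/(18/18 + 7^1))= 2038400/2520369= 0.81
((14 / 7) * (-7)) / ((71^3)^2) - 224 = -28694463598318 / 128100283921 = -224.00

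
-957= -957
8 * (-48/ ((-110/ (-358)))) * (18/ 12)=-103104/ 55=-1874.62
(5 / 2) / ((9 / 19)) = 95 / 18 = 5.28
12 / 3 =4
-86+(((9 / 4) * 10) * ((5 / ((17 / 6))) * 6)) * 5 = 18788 / 17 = 1105.18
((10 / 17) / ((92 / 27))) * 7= 945 / 782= 1.21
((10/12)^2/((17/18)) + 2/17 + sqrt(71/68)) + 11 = sqrt(1207)/34 + 403/34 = 12.87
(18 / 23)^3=5832 / 12167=0.48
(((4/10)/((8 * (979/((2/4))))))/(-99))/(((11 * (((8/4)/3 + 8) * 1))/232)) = -29/46199010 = -0.00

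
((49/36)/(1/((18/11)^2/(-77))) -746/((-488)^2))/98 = -7997999/15531513536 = -0.00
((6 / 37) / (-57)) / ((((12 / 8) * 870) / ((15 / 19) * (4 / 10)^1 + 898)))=-34136 / 17430885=-0.00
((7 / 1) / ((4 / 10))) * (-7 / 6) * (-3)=245 / 4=61.25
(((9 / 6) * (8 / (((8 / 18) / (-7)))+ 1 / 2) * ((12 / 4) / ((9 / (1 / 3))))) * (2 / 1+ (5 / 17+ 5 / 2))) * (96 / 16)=-40913 / 68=-601.66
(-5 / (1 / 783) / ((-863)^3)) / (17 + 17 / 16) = 62640 / 185750601983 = 0.00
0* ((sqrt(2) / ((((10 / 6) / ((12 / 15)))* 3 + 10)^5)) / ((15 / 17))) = 0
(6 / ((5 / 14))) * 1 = 84 / 5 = 16.80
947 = 947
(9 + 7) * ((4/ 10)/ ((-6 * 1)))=-1.07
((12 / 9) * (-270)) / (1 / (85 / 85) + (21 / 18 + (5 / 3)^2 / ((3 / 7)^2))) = -58320 / 2801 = -20.82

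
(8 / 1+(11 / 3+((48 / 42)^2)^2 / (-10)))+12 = 846211 / 36015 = 23.50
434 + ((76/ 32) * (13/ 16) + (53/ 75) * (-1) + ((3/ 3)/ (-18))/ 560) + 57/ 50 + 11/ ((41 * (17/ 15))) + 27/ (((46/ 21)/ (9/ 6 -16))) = 166680309463/ 646369920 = 257.87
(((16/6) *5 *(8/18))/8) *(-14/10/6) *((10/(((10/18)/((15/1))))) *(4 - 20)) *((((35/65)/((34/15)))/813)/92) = 9800/4132479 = 0.00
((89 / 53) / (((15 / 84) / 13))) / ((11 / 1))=32396 / 2915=11.11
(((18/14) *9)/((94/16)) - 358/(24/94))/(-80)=2763989/157920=17.50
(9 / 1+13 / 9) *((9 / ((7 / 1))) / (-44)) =-47 / 154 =-0.31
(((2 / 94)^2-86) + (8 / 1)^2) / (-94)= 48597 / 207646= 0.23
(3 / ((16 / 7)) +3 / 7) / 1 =195 / 112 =1.74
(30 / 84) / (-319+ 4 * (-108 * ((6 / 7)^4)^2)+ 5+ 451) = 823543 / 25673450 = 0.03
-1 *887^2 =-786769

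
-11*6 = -66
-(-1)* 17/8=17/8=2.12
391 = 391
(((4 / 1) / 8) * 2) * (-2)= -2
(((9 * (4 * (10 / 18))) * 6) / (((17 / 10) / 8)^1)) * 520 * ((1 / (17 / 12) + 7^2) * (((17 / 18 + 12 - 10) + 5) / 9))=100534720000 / 7803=12884111.24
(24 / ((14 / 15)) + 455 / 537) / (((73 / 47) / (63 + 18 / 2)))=112625160 / 91469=1231.29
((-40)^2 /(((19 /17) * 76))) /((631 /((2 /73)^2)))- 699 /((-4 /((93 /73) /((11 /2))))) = 1080985294601 /26705761258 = 40.48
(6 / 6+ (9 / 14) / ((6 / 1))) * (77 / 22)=31 / 8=3.88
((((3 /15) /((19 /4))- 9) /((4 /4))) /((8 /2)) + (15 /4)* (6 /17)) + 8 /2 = 19923 /6460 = 3.08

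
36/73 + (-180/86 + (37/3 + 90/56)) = 3253921/263676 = 12.34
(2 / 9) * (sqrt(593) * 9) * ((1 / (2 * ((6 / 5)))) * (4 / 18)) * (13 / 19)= 65 * sqrt(593) / 513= 3.09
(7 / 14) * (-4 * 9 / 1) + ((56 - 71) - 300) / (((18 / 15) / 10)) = -2643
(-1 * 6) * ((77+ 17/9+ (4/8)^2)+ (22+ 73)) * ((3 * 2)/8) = -6269/8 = -783.62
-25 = -25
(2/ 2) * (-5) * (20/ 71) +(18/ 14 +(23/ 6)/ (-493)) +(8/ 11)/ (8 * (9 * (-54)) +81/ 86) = -235514627707/ 1801961370594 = -0.13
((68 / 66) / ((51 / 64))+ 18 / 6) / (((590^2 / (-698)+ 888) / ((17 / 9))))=2521525 / 121053042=0.02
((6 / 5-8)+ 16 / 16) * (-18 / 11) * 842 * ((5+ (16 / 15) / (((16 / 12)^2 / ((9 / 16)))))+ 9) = 126033507 / 1100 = 114575.92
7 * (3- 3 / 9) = 56 / 3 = 18.67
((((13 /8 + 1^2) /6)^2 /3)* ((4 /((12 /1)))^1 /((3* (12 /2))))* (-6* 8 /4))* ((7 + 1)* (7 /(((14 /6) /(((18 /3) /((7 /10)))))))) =-35 /12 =-2.92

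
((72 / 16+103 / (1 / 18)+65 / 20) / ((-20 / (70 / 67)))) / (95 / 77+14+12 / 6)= -4013933 / 711272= -5.64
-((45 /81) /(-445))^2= -1 /641601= -0.00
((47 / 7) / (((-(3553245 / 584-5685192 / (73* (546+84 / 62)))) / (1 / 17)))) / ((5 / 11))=-30494728 / 208538764635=-0.00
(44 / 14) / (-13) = -22 / 91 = -0.24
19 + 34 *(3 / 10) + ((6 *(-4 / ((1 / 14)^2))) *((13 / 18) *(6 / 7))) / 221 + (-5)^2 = 3487 / 85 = 41.02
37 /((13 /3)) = 111 /13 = 8.54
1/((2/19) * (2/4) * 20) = 19/20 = 0.95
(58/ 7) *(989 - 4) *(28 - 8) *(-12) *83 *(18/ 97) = -20484532800/ 679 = -30168678.65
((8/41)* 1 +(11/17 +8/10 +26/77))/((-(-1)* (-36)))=-531281/9660420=-0.05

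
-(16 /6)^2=-64 /9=-7.11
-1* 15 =-15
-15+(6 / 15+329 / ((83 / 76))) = 286.65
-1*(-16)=16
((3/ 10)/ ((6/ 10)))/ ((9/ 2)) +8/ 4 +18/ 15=149/ 45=3.31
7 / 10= 0.70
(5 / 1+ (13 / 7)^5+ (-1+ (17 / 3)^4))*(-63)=-66604.55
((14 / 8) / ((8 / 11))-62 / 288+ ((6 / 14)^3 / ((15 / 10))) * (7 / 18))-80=-77.79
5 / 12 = 0.42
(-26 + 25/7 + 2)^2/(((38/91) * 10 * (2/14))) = 265837/380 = 699.57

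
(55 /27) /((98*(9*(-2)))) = -55 /47628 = -0.00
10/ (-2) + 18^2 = 319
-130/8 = -65/4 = -16.25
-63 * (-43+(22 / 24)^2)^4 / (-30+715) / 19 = -15292.81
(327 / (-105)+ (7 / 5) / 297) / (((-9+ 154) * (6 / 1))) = -16162 / 4521825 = -0.00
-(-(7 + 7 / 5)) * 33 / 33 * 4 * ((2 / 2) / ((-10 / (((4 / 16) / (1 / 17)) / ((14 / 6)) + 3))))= -81 / 5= -16.20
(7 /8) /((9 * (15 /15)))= 7 /72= 0.10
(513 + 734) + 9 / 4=4997 / 4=1249.25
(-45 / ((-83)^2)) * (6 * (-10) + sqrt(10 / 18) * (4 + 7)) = 2700 / 6889 -165 * sqrt(5) / 6889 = 0.34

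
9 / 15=3 / 5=0.60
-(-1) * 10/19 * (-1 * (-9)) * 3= 14.21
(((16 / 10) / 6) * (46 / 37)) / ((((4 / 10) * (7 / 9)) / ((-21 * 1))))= -828 / 37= -22.38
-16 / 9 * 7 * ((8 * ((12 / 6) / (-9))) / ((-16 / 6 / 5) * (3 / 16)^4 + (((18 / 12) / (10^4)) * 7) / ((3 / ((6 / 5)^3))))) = -1146880000000 / 2819043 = -406833.10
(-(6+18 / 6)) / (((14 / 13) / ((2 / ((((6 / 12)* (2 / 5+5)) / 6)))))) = -260 / 7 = -37.14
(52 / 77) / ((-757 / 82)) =-4264 / 58289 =-0.07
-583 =-583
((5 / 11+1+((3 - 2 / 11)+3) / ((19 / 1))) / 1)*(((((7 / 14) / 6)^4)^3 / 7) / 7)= 23 / 5706861543161856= 0.00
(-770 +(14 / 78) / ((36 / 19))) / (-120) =1080947 / 168480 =6.42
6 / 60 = 1 / 10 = 0.10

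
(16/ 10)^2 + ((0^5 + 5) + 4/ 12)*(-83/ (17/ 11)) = -361936/ 1275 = -283.87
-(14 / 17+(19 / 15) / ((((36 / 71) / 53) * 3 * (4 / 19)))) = -23184251 / 110160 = -210.46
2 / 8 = 1 / 4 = 0.25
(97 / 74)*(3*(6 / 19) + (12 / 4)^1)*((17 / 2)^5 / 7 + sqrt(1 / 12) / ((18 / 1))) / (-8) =-10329459675 / 2519552 - 2425*sqrt(3) / 404928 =-4099.73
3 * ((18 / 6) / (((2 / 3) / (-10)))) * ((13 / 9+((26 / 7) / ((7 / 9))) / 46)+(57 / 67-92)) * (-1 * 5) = -60480.67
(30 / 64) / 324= 5 / 3456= 0.00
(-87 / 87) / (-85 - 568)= 1 / 653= 0.00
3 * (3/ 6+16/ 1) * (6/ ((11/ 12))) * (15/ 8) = 1215/ 2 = 607.50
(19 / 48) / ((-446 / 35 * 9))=-665 / 192672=-0.00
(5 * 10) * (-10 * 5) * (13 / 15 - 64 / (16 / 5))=143500 / 3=47833.33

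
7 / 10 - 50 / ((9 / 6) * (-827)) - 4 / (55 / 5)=102797 / 272910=0.38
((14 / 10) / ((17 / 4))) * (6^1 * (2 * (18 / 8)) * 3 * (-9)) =-20412 / 85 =-240.14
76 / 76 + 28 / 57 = 85 / 57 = 1.49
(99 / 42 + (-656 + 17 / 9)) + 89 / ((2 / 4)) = -59693 / 126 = -473.75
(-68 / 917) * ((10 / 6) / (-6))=170 / 8253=0.02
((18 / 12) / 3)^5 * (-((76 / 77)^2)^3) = -6021872768 / 208422380089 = -0.03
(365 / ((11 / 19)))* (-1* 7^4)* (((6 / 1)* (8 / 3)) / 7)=-38059280 / 11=-3459934.55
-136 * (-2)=272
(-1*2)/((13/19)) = -38/13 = -2.92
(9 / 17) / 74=9 / 1258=0.01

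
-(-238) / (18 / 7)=833 / 9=92.56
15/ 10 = 3/ 2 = 1.50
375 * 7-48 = 2577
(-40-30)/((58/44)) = -1540/29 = -53.10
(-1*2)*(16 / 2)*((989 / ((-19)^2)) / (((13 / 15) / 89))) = -21125040 / 4693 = -4501.39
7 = 7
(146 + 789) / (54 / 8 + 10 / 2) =3740 / 47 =79.57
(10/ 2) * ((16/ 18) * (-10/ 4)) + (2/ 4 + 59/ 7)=-275/ 126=-2.18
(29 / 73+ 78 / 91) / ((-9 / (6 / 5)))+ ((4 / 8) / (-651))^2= -103487803 / 618749460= -0.17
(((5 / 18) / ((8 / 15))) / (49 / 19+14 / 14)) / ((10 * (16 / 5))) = 475 / 104448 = 0.00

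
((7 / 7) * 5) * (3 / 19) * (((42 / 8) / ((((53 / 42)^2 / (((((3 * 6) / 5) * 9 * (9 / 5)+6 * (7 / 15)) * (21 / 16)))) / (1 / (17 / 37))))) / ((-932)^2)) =4123191681 / 7881086355680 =0.00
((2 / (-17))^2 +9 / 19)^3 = 19184262733 / 165559585771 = 0.12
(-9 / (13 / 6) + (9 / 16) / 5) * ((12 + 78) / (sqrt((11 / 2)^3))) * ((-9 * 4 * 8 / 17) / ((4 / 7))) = 4766202 * sqrt(22) / 26741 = 836.00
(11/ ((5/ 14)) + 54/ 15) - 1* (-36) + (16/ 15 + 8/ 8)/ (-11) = 2317/ 33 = 70.21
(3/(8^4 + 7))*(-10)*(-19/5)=114/4103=0.03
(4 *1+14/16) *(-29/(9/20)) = -1885/6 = -314.17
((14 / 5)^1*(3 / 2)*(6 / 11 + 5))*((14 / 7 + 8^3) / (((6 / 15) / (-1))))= -329217 / 11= -29928.82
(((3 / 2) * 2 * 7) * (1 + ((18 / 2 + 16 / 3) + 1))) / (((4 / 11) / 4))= 3773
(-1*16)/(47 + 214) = -16/261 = -0.06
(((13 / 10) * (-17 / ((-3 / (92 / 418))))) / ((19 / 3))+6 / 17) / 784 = 29363 / 37803920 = 0.00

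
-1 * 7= -7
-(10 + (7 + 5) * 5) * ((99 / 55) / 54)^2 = -0.08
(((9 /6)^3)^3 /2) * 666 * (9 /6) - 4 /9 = 176965757 /9216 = 19202.01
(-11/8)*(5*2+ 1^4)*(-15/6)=605/16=37.81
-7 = -7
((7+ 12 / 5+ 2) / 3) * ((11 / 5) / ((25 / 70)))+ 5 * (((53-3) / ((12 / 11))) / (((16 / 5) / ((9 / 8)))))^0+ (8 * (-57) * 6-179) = -360824 / 125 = -2886.59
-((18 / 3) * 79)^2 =-224676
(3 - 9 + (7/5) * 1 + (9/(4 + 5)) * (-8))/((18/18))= -63/5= -12.60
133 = 133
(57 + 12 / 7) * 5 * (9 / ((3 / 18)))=110970 / 7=15852.86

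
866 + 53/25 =21703/25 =868.12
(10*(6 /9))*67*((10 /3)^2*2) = 268000 /27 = 9925.93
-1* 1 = -1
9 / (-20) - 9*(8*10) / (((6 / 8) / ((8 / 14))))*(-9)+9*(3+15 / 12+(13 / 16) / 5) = 4976.41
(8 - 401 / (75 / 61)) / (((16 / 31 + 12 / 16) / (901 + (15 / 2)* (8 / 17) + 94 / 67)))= -3053021344748 / 13411725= -227638.23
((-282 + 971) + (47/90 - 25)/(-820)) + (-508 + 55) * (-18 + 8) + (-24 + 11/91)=5195.15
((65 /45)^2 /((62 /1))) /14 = 169 /70308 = 0.00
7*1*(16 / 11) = 112 / 11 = 10.18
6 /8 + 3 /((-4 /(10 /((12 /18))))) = -21 /2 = -10.50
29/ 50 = 0.58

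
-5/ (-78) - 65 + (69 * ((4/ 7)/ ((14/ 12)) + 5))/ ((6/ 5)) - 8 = 463852/ 1911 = 242.73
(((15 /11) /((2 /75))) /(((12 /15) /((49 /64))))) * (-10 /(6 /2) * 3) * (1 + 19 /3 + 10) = -5971875 /704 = -8482.78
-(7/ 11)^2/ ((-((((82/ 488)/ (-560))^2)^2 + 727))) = 17080771913281699840000/ 30664168630523496052637081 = 0.00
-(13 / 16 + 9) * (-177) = 27789 / 16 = 1736.81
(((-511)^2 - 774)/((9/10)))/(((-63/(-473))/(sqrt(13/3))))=1231441310*sqrt(39)/1701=4521074.97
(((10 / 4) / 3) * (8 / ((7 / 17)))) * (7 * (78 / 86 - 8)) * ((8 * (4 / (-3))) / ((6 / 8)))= 13273600 / 1161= 11432.90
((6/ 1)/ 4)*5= 15/ 2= 7.50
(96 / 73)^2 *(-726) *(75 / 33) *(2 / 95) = -6082560 / 101251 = -60.07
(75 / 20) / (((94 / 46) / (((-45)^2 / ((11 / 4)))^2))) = 5658862500 / 5687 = 995052.31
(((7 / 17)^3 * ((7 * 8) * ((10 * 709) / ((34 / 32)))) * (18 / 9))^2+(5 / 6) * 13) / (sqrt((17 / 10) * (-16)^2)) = 113948332248747523265 * sqrt(170) / 11384436143712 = 130503124.14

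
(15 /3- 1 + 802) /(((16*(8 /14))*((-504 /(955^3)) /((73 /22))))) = -25623474618625 /50688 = -505513624.89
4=4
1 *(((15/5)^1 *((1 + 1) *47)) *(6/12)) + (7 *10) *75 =5391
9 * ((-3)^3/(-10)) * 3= 729/10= 72.90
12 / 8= 3 / 2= 1.50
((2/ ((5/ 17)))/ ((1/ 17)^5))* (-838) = -8090913128.80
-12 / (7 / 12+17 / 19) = -2736 / 337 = -8.12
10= 10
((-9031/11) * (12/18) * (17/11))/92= -13957/1518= -9.19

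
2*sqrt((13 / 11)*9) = 6*sqrt(143) / 11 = 6.52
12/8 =3/2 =1.50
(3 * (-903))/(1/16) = -43344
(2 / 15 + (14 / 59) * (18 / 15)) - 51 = -8953 / 177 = -50.58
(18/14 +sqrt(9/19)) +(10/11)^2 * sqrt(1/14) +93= 50 * sqrt(14)/847 +3 * sqrt(19)/19 +660/7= 95.19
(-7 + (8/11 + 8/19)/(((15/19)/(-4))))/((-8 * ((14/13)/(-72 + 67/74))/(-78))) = 376093107/45584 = 8250.55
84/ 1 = 84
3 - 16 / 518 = 769 / 259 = 2.97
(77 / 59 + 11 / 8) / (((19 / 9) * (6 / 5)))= 18975 / 17936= 1.06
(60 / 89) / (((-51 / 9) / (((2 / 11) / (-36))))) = 10 / 16643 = 0.00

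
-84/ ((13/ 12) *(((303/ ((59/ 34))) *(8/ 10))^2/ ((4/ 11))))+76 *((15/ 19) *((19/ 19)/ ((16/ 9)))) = 56910421445/ 1686306908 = 33.75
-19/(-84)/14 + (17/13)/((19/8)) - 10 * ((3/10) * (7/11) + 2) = -68192833/3195192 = -21.34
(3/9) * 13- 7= -8/3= -2.67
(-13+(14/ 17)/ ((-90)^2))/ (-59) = 895043/ 4062150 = 0.22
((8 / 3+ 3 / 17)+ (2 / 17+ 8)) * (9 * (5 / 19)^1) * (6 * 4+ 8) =268320 / 323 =830.71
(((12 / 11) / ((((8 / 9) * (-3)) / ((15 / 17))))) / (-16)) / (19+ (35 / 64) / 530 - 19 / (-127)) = 1211580 / 1028473633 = 0.00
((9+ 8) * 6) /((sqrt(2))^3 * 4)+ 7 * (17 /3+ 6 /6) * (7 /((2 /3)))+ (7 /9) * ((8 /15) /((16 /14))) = 51 * sqrt(2) /8+ 66199 /135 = 499.38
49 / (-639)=-49 / 639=-0.08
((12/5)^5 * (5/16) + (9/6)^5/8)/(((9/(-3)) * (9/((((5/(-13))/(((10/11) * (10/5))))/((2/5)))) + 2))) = 0.57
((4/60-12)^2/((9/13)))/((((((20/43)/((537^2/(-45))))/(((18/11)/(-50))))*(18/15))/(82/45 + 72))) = 86656447107529/15187500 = 5705774.30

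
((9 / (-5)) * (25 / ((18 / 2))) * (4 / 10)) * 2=-4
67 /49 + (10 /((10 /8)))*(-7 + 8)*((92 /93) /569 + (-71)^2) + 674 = 41003.38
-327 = -327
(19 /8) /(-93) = -19 /744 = -0.03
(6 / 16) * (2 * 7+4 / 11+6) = 84 / 11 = 7.64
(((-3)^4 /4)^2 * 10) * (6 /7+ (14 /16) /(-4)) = 4691115 /1792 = 2617.81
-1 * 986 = -986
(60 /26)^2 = 900 /169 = 5.33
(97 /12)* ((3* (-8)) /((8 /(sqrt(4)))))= -48.50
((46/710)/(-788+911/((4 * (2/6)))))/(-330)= 46/24542925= 0.00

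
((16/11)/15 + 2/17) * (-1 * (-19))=11438/2805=4.08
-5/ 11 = -0.45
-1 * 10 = -10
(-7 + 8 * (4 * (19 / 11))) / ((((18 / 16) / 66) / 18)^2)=53830656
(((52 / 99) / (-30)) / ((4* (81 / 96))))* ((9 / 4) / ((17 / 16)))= -832 / 75735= -0.01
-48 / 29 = -1.66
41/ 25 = 1.64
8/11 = 0.73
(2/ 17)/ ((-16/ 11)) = -11/ 136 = -0.08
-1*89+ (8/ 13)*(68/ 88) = -12659/ 143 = -88.52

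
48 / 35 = 1.37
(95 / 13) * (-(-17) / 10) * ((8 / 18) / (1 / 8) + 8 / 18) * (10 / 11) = 6460 / 143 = 45.17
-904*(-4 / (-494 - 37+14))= -3616 / 517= -6.99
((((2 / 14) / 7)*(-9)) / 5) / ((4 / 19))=-171 / 980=-0.17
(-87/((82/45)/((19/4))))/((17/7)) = -93.38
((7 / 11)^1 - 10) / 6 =-103 / 66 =-1.56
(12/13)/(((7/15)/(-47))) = -8460/91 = -92.97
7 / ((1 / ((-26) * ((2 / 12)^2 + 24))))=-78715 / 18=-4373.06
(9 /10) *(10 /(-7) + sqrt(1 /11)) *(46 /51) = -138 /119 + 69 *sqrt(11) /935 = -0.91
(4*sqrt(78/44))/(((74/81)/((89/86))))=7209*sqrt(858)/35002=6.03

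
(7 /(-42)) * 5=-5 /6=-0.83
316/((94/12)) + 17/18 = 34927/846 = 41.28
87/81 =29/27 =1.07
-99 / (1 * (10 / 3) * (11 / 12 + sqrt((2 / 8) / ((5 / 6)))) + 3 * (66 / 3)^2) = -46672362 / 685967401 + 10692 * sqrt(30) / 685967401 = -0.07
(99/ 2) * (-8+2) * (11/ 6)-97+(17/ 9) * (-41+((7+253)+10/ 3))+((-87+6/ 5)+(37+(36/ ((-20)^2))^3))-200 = -12699080317/ 27000000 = -470.34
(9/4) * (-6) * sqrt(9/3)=-27 * sqrt(3)/2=-23.38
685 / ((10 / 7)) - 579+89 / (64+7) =-13951 / 142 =-98.25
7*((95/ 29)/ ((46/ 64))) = 21280/ 667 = 31.90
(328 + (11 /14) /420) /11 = 1928651 /64680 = 29.82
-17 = -17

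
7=7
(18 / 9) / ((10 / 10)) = 2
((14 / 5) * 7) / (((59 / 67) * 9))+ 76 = 208346 / 2655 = 78.47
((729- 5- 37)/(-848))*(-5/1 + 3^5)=-81753/424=-192.81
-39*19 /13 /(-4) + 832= 3385 /4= 846.25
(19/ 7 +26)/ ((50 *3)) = 67/ 350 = 0.19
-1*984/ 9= -328/ 3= -109.33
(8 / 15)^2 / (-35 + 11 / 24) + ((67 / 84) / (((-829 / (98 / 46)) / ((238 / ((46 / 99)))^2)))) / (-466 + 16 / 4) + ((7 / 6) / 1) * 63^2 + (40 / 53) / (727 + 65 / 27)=14628691236669694613 / 3158414294227800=4631.66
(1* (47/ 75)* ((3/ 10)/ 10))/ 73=47/ 182500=0.00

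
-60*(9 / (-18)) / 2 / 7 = 15 / 7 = 2.14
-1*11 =-11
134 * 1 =134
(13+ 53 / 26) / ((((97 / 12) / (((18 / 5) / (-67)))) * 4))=-10557 / 422435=-0.02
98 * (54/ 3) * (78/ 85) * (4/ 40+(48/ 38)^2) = 421100316/ 153425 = 2744.67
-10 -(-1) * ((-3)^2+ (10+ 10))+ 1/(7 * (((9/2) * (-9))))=10771/567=19.00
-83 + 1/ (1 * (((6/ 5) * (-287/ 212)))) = -83.62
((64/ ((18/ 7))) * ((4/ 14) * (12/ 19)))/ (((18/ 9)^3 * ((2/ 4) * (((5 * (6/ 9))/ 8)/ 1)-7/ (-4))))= 256/ 893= 0.29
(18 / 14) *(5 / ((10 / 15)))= 135 / 14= 9.64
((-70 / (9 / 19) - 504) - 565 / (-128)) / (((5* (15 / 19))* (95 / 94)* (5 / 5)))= -35050861 / 216000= -162.27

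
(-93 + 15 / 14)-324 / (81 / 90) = -6327 / 14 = -451.93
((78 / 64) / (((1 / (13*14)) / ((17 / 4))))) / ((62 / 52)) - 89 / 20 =786.20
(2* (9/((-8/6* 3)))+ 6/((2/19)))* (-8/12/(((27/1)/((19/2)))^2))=-12635/2916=-4.33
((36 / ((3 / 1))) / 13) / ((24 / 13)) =1 / 2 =0.50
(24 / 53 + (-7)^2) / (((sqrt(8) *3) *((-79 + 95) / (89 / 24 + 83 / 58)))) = 1.87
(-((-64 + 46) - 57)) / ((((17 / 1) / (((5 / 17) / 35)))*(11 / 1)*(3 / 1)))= 25 / 22253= 0.00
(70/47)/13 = 70/611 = 0.11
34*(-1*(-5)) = 170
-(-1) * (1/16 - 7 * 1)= -111/16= -6.94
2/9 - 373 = -3355/9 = -372.78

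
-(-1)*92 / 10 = 46 / 5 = 9.20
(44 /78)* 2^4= 352 /39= 9.03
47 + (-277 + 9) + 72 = -149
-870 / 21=-41.43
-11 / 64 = -0.17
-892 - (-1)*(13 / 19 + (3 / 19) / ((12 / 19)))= -67721 / 76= -891.07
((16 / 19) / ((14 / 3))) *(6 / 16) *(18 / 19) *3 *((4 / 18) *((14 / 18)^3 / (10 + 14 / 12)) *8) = 3136 / 217683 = 0.01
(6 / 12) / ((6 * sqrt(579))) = sqrt(579) / 6948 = 0.00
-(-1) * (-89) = -89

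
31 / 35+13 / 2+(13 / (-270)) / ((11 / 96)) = 6.97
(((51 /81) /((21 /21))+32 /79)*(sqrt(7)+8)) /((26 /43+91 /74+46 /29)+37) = 203657546*sqrt(7) /7955942823+1629260368 /7955942823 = 0.27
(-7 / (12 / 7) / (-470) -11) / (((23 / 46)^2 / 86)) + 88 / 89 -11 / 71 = -16840293902 / 4454895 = -3780.18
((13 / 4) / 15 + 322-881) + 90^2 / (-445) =-3081103 / 5340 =-576.99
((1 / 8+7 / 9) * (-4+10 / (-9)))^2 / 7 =2235025 / 734832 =3.04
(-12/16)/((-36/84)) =7/4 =1.75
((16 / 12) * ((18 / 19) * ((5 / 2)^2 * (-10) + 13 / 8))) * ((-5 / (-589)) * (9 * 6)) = -394470 / 11191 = -35.25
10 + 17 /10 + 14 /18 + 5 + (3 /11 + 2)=19553 /990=19.75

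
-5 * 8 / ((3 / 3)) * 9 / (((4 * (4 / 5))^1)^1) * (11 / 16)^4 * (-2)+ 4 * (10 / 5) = 3818513 / 65536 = 58.27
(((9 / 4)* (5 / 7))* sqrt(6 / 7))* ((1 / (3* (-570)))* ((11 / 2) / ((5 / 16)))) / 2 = -11* sqrt(42) / 9310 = -0.01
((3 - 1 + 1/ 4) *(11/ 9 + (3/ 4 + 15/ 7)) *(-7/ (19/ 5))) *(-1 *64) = 20740/ 19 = 1091.58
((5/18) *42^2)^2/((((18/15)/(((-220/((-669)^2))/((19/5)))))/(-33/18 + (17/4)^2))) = -3383909375/8056098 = -420.04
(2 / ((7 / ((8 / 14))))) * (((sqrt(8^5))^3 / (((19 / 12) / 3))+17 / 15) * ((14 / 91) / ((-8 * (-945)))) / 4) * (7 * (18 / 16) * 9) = 17 / 254800+28311552 * sqrt(2) / 60515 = 661.63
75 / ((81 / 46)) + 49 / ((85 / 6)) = 105688 / 2295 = 46.05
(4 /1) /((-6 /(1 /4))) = -1 /6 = -0.17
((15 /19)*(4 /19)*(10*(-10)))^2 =36000000 /130321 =276.24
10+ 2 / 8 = 41 / 4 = 10.25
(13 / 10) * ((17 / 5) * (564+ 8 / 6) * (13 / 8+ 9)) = 26549.47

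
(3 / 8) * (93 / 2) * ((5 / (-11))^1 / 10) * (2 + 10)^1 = -837 / 88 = -9.51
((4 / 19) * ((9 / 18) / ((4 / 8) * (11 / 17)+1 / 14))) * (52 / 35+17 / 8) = 17187 / 17860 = 0.96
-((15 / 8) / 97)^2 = -225 / 602176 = -0.00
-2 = -2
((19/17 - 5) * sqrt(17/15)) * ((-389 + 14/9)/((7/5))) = 1143.81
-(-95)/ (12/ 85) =672.92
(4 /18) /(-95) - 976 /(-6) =139078 /855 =162.66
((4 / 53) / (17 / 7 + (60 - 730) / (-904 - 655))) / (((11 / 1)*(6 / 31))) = 676606 / 54556557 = 0.01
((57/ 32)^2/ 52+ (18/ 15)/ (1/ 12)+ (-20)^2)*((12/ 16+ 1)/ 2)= 772422707/ 2129920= 362.65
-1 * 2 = -2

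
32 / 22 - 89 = -963 / 11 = -87.55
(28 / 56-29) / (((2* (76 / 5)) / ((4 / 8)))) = -15 / 32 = -0.47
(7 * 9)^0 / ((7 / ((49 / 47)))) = 0.15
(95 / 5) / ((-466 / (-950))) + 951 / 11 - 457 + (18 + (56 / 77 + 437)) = 317596 / 2563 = 123.92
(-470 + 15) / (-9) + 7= 518 / 9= 57.56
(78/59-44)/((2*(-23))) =1259/1357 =0.93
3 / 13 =0.23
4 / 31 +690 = 21394 / 31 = 690.13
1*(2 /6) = 1 /3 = 0.33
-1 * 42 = -42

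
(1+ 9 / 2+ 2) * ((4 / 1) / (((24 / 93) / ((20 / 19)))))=122.37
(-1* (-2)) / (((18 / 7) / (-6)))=-14 / 3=-4.67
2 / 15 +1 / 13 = 0.21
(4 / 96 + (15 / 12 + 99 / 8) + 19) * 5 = 490 / 3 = 163.33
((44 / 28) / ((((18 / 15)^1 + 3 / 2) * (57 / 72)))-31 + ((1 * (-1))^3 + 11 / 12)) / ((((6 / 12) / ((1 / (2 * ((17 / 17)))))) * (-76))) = 145307 / 363888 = 0.40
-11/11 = -1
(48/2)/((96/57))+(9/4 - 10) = 13/2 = 6.50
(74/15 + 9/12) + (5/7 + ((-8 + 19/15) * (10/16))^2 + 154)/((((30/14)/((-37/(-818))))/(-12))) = -22375699/588960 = -37.99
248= 248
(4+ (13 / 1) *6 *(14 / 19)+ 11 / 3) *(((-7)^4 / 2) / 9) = 8914913 / 1026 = 8689.00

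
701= 701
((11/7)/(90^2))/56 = 11/3175200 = 0.00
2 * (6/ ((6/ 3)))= 6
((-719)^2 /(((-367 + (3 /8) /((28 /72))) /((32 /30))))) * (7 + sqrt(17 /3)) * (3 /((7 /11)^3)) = -44036805824 /358715-44036805824 * sqrt(51) /7533015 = -164510.31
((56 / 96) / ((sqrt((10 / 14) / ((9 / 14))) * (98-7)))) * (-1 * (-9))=9 * sqrt(10) / 520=0.05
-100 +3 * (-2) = -106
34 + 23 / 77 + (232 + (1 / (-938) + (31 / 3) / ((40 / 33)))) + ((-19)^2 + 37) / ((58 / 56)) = 3944335411 / 5984440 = 659.10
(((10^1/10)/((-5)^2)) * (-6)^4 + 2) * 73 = 98258/25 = 3930.32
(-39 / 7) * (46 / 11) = -1794 / 77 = -23.30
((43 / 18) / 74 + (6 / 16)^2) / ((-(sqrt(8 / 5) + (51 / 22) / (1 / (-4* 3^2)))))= 445885* sqrt(10) / 44890019712 + 10336425 / 4987779968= 0.00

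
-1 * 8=-8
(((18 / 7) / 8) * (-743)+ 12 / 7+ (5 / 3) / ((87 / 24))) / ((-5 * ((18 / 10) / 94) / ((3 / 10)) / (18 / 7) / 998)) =13520021269 / 7105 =1902888.29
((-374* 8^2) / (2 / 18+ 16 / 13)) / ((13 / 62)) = -13356288 / 157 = -85071.90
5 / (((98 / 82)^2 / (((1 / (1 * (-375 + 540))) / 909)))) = 1681 / 72022797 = 0.00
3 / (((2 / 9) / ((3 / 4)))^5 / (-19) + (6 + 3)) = 817887699 / 2453630329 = 0.33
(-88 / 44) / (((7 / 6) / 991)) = -1698.86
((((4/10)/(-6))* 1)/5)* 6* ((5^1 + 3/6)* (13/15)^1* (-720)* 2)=13728/25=549.12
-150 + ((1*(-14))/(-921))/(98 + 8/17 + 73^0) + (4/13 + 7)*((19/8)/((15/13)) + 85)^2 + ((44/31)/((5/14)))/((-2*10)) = 166406824298890561/3012655838400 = 55235.92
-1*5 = -5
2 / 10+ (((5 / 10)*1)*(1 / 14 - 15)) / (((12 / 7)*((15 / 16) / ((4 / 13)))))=-719 / 585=-1.23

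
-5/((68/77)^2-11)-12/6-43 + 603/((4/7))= 48996595/48476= 1010.74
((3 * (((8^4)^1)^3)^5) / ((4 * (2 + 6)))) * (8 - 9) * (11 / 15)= -526795342172649295060681790582918781868941573250613248 / 5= -105359068434529859012136400000000000000000000000000000.00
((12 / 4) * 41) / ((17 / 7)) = 861 / 17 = 50.65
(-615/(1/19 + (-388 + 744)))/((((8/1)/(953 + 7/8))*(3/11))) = -144989/192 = -755.15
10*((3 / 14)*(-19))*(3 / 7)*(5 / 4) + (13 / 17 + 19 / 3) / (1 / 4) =65783 / 9996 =6.58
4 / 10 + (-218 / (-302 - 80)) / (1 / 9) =5287 / 955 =5.54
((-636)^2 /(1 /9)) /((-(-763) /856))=4084190.28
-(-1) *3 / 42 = 1 / 14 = 0.07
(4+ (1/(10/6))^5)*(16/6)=101944/9375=10.87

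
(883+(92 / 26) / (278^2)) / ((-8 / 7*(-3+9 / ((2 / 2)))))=-128.77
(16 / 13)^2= 256 / 169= 1.51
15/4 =3.75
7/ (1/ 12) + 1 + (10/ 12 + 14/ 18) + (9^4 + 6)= 119765/ 18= 6653.61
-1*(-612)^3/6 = 38203488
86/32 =43/16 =2.69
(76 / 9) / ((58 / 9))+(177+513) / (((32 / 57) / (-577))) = -329053837 / 464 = -709167.75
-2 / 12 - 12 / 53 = -125 / 318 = -0.39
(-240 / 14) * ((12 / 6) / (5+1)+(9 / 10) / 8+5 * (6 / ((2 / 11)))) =-39707 / 14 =-2836.21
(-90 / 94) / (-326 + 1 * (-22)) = 15 / 5452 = 0.00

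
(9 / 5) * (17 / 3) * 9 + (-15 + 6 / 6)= 389 / 5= 77.80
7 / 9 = 0.78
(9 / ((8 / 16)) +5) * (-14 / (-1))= 322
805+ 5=810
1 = 1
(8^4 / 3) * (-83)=-339968 / 3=-113322.67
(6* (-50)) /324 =-25 /27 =-0.93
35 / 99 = 0.35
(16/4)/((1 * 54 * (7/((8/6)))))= 8/567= 0.01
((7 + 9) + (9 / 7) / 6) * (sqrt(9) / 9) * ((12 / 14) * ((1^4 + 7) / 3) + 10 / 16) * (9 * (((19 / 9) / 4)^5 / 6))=91618139099 / 94810963968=0.97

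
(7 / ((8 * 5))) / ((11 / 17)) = 0.27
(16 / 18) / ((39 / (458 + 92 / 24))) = 11084 / 1053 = 10.53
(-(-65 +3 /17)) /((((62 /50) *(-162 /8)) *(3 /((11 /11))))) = -110200 /128061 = -0.86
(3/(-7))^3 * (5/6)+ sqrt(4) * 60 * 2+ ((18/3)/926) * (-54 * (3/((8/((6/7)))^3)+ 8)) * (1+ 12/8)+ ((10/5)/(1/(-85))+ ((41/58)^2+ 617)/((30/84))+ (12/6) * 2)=76755781063999/42738678080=1795.93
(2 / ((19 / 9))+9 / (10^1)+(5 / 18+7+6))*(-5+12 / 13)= -685396 / 11115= -61.66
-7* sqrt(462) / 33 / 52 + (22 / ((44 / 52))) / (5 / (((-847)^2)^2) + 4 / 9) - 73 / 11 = 1174489886423957 / 22645729624859 - 7* sqrt(462) / 1716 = 51.78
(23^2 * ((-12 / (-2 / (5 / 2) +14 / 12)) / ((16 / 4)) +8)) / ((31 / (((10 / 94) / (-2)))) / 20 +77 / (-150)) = 39675 / 12232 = 3.24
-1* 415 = -415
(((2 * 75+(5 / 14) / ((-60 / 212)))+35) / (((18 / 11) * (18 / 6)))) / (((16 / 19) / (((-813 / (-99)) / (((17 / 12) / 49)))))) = 278143831 / 22032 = 12624.54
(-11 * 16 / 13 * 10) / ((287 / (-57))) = 100320 / 3731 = 26.89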